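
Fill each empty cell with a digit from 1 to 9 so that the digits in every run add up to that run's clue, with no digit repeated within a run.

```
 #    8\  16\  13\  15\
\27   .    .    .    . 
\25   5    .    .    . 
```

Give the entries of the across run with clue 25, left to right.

5 9 4 7

16 in 2 cells must be {7,9}.
R1C1 = 8 − 5 = 3 completes the 8 down.
No cell is forced outright now. R1C2 can only be 7 or 9 (the digits allowed by both its 27 across and its 16 down). If R1C2 = 9: that forces R2C2 = 7, R2C4 = 9, after which R1C4 would have to be in {7,8} for the 27 across but in {6} for the 15 down — contradiction. So R1C2 = 7.
R2C2 = 16 − 7 = 9 completes the 16 down.
No cell is forced outright now. R2C4 can only be 7 or 8 (the digits allowed by both its 25 across and its 15 down). If R2C4 = 8: then R1C4 would have to be in {8,9} for the 27 across but in {7} for the 15 down — contradiction. So R2C4 = 7.
R1C4 = 15 − 7 = 8 completes the 15 down.
R2C3 = 25 − 21 = 4 completes the 25 across.
R1C3 = 27 − 18 = 9 completes the 27 across.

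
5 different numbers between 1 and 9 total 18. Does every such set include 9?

No

Counterexample: {1,2,3,4,8} sums to 18 without using 9.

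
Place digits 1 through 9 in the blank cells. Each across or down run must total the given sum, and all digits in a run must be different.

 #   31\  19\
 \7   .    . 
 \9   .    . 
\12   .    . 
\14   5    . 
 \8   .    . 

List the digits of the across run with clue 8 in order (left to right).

6 2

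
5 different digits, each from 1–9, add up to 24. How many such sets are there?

11

5 distinct digits from 1–9 sum between 15 and 35.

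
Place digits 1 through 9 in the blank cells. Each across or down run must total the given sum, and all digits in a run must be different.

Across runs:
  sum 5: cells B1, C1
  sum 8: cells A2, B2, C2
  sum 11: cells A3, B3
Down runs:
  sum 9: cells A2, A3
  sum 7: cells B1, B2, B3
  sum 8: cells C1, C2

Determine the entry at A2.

2

7 in 3 cells must be {1,2,4}.
Nothing is forced directly, so branch on B3, whose candidates are 2 or 4. If B3 = 2: then A3 would have to be in {9} for the 11 across but in {1,2,3,4,5,6,7,8} for the 9 down — contradiction. So B3 = 4.
A3 = 11 − 4 = 7 completes the 11 across.
A2 = 9 − 7 = 2 completes the 9 down.
B2 = 1: the only remaining digit allowed by both the 8 across and the 7 down.
C2 = 8 − 3 = 5 completes the 8 across.
B1 = 7 − 5 = 2 completes the 7 down.
C1 = 5 − 2 = 3 completes the 5 across.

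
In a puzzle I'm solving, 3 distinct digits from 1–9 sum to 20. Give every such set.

{3,8,9}; {4,7,9}; {5,6,9}; {5,7,8}

3 distinct digits from 1–9 sum between 6 and 24.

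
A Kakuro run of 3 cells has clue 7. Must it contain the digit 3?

The only way to make 7 from 3 distinct digits is {1,2,4}, which does not contain 3.

No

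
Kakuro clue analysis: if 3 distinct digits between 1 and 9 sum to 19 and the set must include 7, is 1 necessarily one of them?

No

Counterexample: {3,7,9} sums to 19 under that restriction without using 1.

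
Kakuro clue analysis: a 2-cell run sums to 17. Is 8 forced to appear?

The only way to make 17 from 2 distinct digits is {8,9}, which contains 8.

Yes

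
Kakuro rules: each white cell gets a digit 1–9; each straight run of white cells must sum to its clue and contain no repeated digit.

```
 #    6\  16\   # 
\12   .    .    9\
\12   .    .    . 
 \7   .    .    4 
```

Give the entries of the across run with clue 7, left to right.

2, 1, 4

7 in 3 cells must be {1,2,4}; 6 in 3 cells must be {1,2,3}.
Only 3 fits R1C1 under both its across sum 12 and down sum 6.
R1C2 = 12 − 3 = 9 completes the 12 across.
R2C3 = 9 − 4 = 5 completes the 9 down.
Given what's placed, R2C1 must be 1 to fit the 12 across and 6 down.
R2C2 = 12 − 6 = 6 completes the 12 across.
R3C1 = 6 − 4 = 2 completes the 6 down.
R3C2 = 7 − 6 = 1 completes the 7 across.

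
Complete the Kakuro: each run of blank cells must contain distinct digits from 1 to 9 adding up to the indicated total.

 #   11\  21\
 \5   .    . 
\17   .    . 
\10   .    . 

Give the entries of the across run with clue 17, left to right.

17 in 2 cells must be {8,9}.
The 5 across and the 21 down share only 4, so R1C2 = 4.
The 17 across and the 11 down share only 8, so R2C1 = 8.
R2C2 = 17 − 8 = 9 completes the 17 across.
R3C2 = 21 − 13 = 8 completes the 21 down.
R1C1 = 5 − 4 = 1 completes the 5 across.
R3C1 = 10 − 8 = 2 completes the 10 across.

8 9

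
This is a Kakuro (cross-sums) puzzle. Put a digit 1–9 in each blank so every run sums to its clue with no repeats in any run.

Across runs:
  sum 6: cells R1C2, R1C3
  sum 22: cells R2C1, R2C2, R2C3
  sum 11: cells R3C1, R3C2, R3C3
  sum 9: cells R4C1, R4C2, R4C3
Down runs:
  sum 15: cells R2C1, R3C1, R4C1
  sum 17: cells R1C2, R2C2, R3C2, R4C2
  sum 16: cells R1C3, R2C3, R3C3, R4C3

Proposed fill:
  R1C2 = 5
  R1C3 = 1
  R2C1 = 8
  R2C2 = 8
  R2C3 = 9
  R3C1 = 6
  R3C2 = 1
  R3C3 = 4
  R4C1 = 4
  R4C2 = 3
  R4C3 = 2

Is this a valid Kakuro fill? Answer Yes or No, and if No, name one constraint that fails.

No — the across run R2C1–R2C3 sums to 25, not 22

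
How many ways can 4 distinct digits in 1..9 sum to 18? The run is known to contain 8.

4 distinct digits from 1–9 sum between 10 and 30.
Keeping only sets containing 8.
Enumerating: {1,2,7,8}, {1,3,6,8}, {1,4,5,8}, {2,3,5,8}.

4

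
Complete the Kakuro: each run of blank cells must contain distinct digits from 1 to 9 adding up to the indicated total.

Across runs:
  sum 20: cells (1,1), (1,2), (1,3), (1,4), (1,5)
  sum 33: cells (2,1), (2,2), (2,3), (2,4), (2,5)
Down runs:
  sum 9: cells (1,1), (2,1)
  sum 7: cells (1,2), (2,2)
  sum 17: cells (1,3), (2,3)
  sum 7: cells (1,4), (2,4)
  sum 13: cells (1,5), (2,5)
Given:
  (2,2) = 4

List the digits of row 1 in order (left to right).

1 3 8 2 6

17 in 2 cells must be {8,9}.
(1,2) = 7 − 4 = 3 completes the 7 down.
Given what's placed, (2,4) must be 5 to fit the 33 across and 7 down.
(1,4) = 7 − 5 = 2 completes the 7 down.
No cell is forced outright now. (2,1) can only be 7 or 8 (the digits allowed by both its 33 across and its 9 down). If (2,1) = 7: then (1,1) would have to be in {1,4,5,6,8,9} for the 20 across but in {2} for the 9 down — contradiction. So (2,1) = 8.
(1,1) = 9 − 8 = 1 completes the 9 down.
(2,3) = 9: the only remaining digit allowed by both the 33 across and the 17 down.
(2,5) = 33 − 26 = 7 completes the 33 across.
(1,3) = 17 − 9 = 8 completes the 17 down.
(1,5) = 20 − 14 = 6 completes the 20 across.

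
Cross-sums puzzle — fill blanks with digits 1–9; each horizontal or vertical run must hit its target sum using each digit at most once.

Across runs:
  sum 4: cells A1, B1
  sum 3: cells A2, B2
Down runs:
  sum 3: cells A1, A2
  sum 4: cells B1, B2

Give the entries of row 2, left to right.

2 1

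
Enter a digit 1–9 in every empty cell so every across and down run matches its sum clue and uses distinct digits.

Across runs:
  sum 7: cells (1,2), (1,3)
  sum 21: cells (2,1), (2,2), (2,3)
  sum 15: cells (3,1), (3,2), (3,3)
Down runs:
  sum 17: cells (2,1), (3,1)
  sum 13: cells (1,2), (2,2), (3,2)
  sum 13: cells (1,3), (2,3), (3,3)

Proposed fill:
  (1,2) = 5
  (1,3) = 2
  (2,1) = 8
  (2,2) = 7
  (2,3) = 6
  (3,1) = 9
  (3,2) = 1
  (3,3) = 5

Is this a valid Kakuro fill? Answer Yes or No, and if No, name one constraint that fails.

Yes

Across: 5+2=7; 8+7+6=21; 9+1+5=15. Down: 8+9=17; 5+7+1=13; 2+6+5=13. No digit repeats within any run.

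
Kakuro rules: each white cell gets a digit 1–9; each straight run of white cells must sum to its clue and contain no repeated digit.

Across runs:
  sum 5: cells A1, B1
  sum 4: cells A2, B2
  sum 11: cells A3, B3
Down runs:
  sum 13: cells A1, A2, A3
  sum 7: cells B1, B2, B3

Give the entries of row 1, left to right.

4 in 2 cells must be {1,3}; 7 in 3 cells must be {1,2,4}.
The 4 across and the 7 down share only 1, so B2 = 1.
A2 = 4 − 1 = 3 completes the 4 across.
Nothing is forced directly, so branch on B1, whose candidates are 2 or 4. If B1 = 2: then A1 would have to be in {3} for the 5 across but in {1,2,4,6,8,9} for the 13 down — contradiction. So B1 = 4.
A1 = 5 − 4 = 1 completes the 5 across.
A3 = 13 − 4 = 9 completes the 13 down.
B3 = 11 − 9 = 2 completes the 11 across.

1 4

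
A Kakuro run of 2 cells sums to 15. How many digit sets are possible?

2

2 distinct digits from 1–9 sum between 3 and 17.
Enumerating: {6,9}, {7,8}.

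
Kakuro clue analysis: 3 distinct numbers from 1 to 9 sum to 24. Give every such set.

{7,8,9}

3 distinct digits from 1–9 sum between 6 and 24.
Only one set works: {7,8,9}.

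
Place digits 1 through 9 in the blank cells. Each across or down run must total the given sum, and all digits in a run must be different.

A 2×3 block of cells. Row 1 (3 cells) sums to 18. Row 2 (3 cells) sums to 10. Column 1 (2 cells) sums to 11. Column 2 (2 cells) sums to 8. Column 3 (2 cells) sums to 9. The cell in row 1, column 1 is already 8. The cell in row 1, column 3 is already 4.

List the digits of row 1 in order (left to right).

8 6 4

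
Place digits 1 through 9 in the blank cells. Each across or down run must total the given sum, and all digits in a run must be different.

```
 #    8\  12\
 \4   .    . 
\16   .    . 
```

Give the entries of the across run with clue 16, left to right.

4 in 2 cells must be {1,3}; 16 in 2 cells must be {7,9}.
The 4 across and the 12 down share only 3, so R1C2 = 3.
The 16 across and the 8 down share only 7, so R2C1 = 7.
R2C2 = 16 − 7 = 9 completes the 16 across.
R1C1 = 4 − 3 = 1 completes the 4 across.

7 9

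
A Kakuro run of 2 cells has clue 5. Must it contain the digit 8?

Counterexample: {1,4} sums to 5 without using 8.

No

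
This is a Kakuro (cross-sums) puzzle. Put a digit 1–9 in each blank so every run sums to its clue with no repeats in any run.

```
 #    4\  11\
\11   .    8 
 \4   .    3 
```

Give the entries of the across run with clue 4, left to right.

4 in 2 cells must be {1,3}.
R1C1 = 11 − 8 = 3 completes the 11 across.
R2C1 = 4 − 3 = 1 completes the 4 across.

1 3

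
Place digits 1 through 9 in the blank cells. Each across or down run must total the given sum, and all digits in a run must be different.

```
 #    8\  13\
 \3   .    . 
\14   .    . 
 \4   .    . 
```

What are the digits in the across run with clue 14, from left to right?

3 in 2 cells must be {1,2}; 4 in 2 cells must be {1,3}.
The 14 across and the 8 down share only 5, so R2C1 = 5.
R2C2 = 14 − 5 = 9 completes the 14 across.
Given what's placed, R3C1 must be 1 to fit the 4 across and 8 down.
R3C2 = 4 − 1 = 3 completes the 4 across.
R1C1 = 8 − 6 = 2 completes the 8 down.
R1C2 = 3 − 2 = 1 completes the 3 across.

5 9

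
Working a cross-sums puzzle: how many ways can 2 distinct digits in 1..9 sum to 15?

2

2 distinct digits from 1–9 sum between 3 and 17.
Enumerating: {6,9}, {7,8}.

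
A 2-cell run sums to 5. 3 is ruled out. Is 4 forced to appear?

Yes

The only way to make 5 from 2 distinct digits under that restriction is {1,4}, which contains 4.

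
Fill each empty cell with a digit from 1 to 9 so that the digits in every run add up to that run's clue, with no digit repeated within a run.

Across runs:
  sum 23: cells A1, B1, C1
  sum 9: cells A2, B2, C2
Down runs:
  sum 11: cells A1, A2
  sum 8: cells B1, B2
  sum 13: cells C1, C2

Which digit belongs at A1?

23 in 3 cells must be {6,8,9}.
The 23 across and the 8 down share only 6, so B1 = 6.
B2 = 8 − 6 = 2 completes the 8 down.
Nothing is forced directly, so branch on C2, whose candidates are 4 or 6. If C2 = 6: then C1 would have to be in {8,9} for the 23 across but in {7} for the 13 down — contradiction. So C2 = 4.
C1 = 13 − 4 = 9 completes the 13 down.
A2 = 9 − 6 = 3 completes the 9 across.
A1 = 23 − 15 = 8 completes the 23 across.

8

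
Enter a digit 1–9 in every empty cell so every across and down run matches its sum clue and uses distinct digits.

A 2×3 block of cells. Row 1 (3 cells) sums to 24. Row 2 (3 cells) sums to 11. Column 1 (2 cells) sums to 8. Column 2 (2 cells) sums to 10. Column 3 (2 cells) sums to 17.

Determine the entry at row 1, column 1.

24 in 3 cells must be {7,8,9}; 17 in 2 cells must be {8,9}.
The 24 across and the 8 down share only 7, so (1,1) = 7.
(2,1) = 8 − 7 = 1 completes the 8 down.
Given what's placed, (2,3) must be 8 to fit the 11 across and 17 down.
(1,3) = 17 − 8 = 9 completes the 17 down.
(2,2) = 11 − 9 = 2 completes the 11 across.
(1,2) = 24 − 16 = 8 completes the 24 across.

7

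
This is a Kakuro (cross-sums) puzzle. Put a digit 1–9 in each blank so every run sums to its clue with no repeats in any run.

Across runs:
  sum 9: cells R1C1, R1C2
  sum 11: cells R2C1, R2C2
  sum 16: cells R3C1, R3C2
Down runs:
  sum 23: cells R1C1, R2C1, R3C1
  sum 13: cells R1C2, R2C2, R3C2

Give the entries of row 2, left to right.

16 in 2 cells must be {7,9}; 23 in 3 cells must be {6,8,9}.
The 16 across and the 23 down share only 9, so R3C1 = 9.
R3C2 = 16 − 9 = 7 completes the 16 across.
Nothing is forced directly, so branch on R1C1, whose candidates are 6 or 8. If R1C1 = 6: then R1C2 would have to be in {3} for the 9 across but in {1,2,4,5} for the 13 down — contradiction. So R1C1 = 8.
R1C2 = 9 − 8 = 1 completes the 9 across.
R2C1 = 23 − 17 = 6 completes the 23 down.
R2C2 = 11 − 6 = 5 completes the 11 across.

6 5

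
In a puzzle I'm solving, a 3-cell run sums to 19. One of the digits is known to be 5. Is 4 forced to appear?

No

The only way to make 19 from 3 distinct digits under that restriction is {5,6,8}, which does not contain 4.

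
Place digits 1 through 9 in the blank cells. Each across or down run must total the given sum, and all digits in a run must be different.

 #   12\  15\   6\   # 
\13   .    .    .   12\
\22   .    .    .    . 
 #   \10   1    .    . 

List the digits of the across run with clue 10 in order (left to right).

6 in 3 cells must be {1,2,3}.
Nothing is forced directly, so branch on R3C3, whose candidates are 2 or 3. If R3C3 = 3: then R3C4 would have to be in {6} for the 10 across but in {3,4,5,7,8,9} for the 12 down — contradiction. So R3C3 = 2.
R3C4 = 10 − 3 = 7 completes the 10 across.

1, 2, 7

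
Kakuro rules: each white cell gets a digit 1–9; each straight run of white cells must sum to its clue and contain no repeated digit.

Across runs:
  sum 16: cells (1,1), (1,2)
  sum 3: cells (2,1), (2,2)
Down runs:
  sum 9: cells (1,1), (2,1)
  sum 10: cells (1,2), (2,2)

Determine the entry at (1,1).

7

16 in 2 cells must be {7,9}; 3 in 2 cells must be {1,2}.
The 16 across and the 9 down share only 7, so (1,1) = 7.
(1,2) = 16 − 7 = 9 completes the 16 across.
(2,1) = 9 − 7 = 2 completes the 9 down.
(2,2) = 3 − 2 = 1 completes the 3 across.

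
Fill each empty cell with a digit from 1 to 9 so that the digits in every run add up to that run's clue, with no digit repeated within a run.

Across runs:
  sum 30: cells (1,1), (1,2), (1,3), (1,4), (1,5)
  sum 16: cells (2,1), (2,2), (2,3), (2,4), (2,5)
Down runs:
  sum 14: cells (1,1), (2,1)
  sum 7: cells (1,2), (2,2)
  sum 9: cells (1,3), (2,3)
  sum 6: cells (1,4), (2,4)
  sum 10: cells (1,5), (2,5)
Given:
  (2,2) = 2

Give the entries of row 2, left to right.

6 2 3 4 1

16 in 5 cells must be {1,2,3,4,6}.
(1,2) = 7 − 2 = 5 completes the 7 down.
(2,1) = 6: the only remaining digit allowed by both the 16 across and the 14 down.
(1,1) = 14 − 6 = 8 completes the 14 down.
Nothing is forced directly, so branch on (2,4), whose candidates are 1 or 4. If (2,4) = 1: then (1,4) would have to be in {1,2,4,6,7,9} for the 30 across but in {5} for the 6 down — contradiction. So (2,4) = 4.
(1,4) = 6 − 4 = 2 completes the 6 down.
Given what's placed, (1,3) must be 6 to fit the 30 across and 9 down.
(1,5) = 30 − 21 = 9 completes the 30 across.
(2,3) = 9 − 6 = 3 completes the 9 down.
(2,5) = 16 − 15 = 1 completes the 16 across.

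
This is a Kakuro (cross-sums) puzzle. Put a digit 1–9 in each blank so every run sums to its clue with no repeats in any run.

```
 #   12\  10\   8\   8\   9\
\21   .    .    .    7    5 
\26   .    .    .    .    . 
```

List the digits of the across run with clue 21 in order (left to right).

4 3 2 7 5

R2C4 = 8 − 7 = 1 completes the 8 down.
R2C5 = 9 − 5 = 4 completes the 9 down.
No cell is forced outright now. R1C1 can only be 3 or 4 (the digits allowed by both its 21 across and its 12 down). If R1C1 = 3: that forces R1C3 = 2, R2C1 = 9, R2C2 = 7, after which R2C3 would have to be in {5} for the 26 across but in {6} for the 8 down — contradiction. So R1C1 = 4.
R2C1 = 12 − 4 = 8 completes the 12 down.
No cell is forced outright now. R2C2 can only be 6 or 7 (the digits allowed by both its 26 across and its 10 down). If R2C2 = 6: then R1C2 would have to be in {2,3} for the 21 across but in {4} for the 10 down — contradiction. So R2C2 = 7.
R1C2 = 10 − 7 = 3 completes the 10 down.
R1C3 = 21 − 19 = 2 completes the 21 across.
R2C3 = 26 − 20 = 6 completes the 26 across.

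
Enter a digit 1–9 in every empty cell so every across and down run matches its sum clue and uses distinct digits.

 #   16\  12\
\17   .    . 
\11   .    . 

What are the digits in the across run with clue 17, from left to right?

17 in 2 cells must be {8,9}; 16 in 2 cells must be {7,9}.
The 17 across and the 16 down share only 9, so R1C1 = 9.
R1C2 = 17 − 9 = 8 completes the 17 across.
R2C1 = 16 − 9 = 7 completes the 16 down.
R2C2 = 11 − 7 = 4 completes the 11 across.

9 8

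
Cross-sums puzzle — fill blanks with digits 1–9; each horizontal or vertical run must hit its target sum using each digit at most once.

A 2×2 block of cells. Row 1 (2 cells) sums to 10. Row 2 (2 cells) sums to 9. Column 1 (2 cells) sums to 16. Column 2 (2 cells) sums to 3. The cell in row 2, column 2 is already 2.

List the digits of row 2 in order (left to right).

7 2

16 in 2 cells must be {7,9}; 3 in 2 cells must be {1,2}.
(1,2) = 3 − 2 = 1 completes the 3 down.
(2,1) = 9 − 2 = 7 completes the 9 across.
(1,1) = 10 − 1 = 9 completes the 10 across.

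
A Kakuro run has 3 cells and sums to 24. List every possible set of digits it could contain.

3 distinct digits from 1–9 sum between 6 and 24.
Only one set works: {7,8,9}.

{7,8,9}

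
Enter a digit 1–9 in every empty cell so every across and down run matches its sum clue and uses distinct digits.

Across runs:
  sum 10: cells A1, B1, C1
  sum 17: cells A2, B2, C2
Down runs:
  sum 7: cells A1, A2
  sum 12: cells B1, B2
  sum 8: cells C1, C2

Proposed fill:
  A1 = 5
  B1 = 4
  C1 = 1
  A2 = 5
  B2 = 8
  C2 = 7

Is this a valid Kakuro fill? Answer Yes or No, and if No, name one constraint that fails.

No — the across run A2–C2 sums to 20, not 17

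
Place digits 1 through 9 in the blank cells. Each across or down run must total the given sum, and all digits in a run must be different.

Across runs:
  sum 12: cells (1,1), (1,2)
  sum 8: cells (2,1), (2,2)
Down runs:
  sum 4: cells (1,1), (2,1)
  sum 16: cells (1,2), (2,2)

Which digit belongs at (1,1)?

4 in 2 cells must be {1,3}; 16 in 2 cells must be {7,9}.
The 12 across and the 4 down share only 3, so (1,1) = 3.
(1,2) = 12 − 3 = 9 completes the 12 across.
(2,1) = 4 − 3 = 1 completes the 4 down.
(2,2) = 8 − 1 = 7 completes the 8 across.

3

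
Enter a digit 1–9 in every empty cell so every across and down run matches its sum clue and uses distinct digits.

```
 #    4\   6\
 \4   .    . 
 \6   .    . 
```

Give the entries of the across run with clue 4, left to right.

4 in 2 cells must be {1,3}.
The 4 across and the 6 down share only 1, so R1C2 = 1.
The 6 across and the 4 down share only 1, so R2C1 = 1.
R2C2 = 6 − 1 = 5 completes the 6 across.
R1C1 = 4 − 1 = 3 completes the 4 across.

3 1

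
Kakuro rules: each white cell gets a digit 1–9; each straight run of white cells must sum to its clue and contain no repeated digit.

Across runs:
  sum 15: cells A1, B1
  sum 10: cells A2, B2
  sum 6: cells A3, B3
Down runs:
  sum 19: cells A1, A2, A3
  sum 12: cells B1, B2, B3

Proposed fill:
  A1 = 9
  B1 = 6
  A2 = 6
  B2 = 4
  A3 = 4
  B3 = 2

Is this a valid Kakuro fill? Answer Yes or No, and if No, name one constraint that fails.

Across: 9+6=15; 6+4=10; 4+2=6. Down: 9+6+4=19; 6+4+2=12. No digit repeats within any run.

Yes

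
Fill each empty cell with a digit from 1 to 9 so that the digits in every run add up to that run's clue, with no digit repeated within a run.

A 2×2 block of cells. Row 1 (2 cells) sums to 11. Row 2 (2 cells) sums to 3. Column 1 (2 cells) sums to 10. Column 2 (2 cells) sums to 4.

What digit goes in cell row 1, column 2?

3 in 2 cells must be {1,2}; 4 in 2 cells must be {1,3}.
The 11 across and the 4 down share only 3, so (1,2) = 3.
(2,2) = 4 − 3 = 1 completes the 4 down.
(1,1) = 11 − 3 = 8 completes the 11 across.
(2,1) = 3 − 1 = 2 completes the 3 across.

3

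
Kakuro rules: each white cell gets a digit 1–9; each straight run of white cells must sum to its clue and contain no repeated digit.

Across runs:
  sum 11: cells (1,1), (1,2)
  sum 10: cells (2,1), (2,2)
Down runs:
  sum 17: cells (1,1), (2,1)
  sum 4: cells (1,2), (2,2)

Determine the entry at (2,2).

1

17 in 2 cells must be {8,9}; 4 in 2 cells must be {1,3}.
The 11 across and the 4 down share only 3, so (1,2) = 3.
(2,2) = 4 − 3 = 1 completes the 4 down.
(1,1) = 11 − 3 = 8 completes the 11 across.
(2,1) = 10 − 1 = 9 completes the 10 across.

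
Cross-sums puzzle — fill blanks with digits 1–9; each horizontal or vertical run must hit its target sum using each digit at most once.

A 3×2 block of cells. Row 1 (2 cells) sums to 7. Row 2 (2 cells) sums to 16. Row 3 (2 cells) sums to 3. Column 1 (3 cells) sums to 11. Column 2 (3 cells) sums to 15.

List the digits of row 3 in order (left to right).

16 in 2 cells must be {7,9}; 3 in 2 cells must be {1,2}.
The 16 across and the 11 down share only 7, so (2,1) = 7.
(2,2) = 16 − 7 = 9 completes the 16 across.
Given what's placed, (3,1) must be 1 to fit the 3 across and 11 down.
(3,2) = 3 − 1 = 2 completes the 3 across.
(1,1) = 11 − 8 = 3 completes the 11 down.
(1,2) = 7 − 3 = 4 completes the 7 across.

1 2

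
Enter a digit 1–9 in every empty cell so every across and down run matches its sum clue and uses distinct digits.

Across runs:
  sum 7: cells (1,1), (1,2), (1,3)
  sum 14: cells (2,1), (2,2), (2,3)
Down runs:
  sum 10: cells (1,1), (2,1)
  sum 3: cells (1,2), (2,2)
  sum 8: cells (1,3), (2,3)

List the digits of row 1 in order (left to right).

4, 2, 1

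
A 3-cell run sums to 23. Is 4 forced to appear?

No

The only way to make 23 from 3 distinct digits is {6,8,9}, which does not contain 4.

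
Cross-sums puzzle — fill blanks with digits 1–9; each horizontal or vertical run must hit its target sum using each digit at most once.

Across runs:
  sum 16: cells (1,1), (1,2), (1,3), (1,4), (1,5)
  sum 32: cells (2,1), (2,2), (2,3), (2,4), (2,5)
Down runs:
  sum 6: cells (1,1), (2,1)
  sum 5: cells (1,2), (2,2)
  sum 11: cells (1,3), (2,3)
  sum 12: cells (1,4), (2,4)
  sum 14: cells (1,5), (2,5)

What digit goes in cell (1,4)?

3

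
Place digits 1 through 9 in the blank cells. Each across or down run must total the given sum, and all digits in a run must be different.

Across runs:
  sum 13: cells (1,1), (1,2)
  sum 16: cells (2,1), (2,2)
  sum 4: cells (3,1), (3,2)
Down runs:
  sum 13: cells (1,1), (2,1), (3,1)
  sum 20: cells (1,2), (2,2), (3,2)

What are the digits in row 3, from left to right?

16 in 2 cells must be {7,9}; 4 in 2 cells must be {1,3}.
The 4 across and the 20 down share only 3, so (3,2) = 3.
Given what's placed, (2,2) must be 9 to fit the 16 across and 20 down.
(3,1) = 4 − 3 = 1 completes the 4 across.
(1,2) = 20 − 12 = 8 completes the 20 down.
(2,1) = 16 − 9 = 7 completes the 16 across.
(1,1) = 13 − 8 = 5 completes the 13 across.

1 3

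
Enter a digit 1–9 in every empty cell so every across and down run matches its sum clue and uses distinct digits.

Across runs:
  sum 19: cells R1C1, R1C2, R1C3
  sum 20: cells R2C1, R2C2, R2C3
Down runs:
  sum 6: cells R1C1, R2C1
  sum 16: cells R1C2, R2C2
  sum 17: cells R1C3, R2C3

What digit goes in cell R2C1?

4

16 in 2 cells must be {7,9}; 17 in 2 cells must be {8,9}.
Nothing is forced directly, so branch on R2C1, whose candidates are 4 or 5. If R2C1 = 5: then R1C1 would have to be in {2,3,4,5,6,7,8,9} for the 19 across but in {1} for the 6 down — contradiction. So R2C1 = 4.
R1C1 = 6 − 4 = 2 completes the 6 down.
Given what's placed, R1C2 must be 9 to fit the 19 across and 16 down.
R1C3 = 19 − 11 = 8 completes the 19 across.
R2C2 = 16 − 9 = 7 completes the 16 down.
R2C3 = 20 − 11 = 9 completes the 20 across.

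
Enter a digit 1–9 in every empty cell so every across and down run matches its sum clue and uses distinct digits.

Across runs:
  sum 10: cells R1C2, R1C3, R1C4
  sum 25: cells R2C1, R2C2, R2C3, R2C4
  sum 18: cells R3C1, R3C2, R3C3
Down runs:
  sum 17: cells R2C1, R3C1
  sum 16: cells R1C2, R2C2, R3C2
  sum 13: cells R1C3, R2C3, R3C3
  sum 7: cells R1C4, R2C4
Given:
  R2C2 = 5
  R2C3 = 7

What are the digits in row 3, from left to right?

8 9 1

17 in 2 cells must be {8,9}.
R2C1 = 9: the only remaining digit allowed by both the 25 across and the 17 down.
R2C4 = 25 − 21 = 4 completes the 25 across.
R3C1 = 17 − 9 = 8 completes the 17 down.
R1C4 = 7 − 4 = 3 completes the 7 down.
Given what's placed, R1C2 must be 2 to fit the 10 across and 16 down.
R1C3 = 10 − 5 = 5 completes the 10 across.
R3C2 = 16 − 7 = 9 completes the 16 down.
R3C3 = 18 − 17 = 1 completes the 18 across.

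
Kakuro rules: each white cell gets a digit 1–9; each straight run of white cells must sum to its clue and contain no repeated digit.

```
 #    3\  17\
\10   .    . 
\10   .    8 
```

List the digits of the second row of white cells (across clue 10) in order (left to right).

2 8

3 in 2 cells must be {1,2}; 17 in 2 cells must be {8,9}.
R1C2 = 17 − 8 = 9 completes the 17 down.
R2C1 = 10 − 8 = 2 completes the 10 across.
R1C1 = 10 − 9 = 1 completes the 10 across.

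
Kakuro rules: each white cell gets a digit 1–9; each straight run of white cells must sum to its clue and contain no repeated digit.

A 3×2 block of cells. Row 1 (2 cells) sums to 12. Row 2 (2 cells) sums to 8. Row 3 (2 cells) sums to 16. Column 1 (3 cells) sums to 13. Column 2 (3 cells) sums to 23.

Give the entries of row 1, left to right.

4, 8

16 in 2 cells must be {7,9}; 23 in 3 cells must be {6,8,9}.
The 8 across and the 23 down share only 6, so (2,2) = 6.
Given what's placed, (3,2) must be 9 to fit the 16 across and 23 down.
(1,2) = 23 − 15 = 8 completes the 23 down.
(2,1) = 8 − 6 = 2 completes the 8 across.
(3,1) = 16 − 9 = 7 completes the 16 across.
(1,1) = 12 − 8 = 4 completes the 12 across.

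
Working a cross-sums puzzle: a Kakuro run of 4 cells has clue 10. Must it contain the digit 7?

No

The only way to make 10 from 4 distinct digits is {1,2,3,4}, which does not contain 7.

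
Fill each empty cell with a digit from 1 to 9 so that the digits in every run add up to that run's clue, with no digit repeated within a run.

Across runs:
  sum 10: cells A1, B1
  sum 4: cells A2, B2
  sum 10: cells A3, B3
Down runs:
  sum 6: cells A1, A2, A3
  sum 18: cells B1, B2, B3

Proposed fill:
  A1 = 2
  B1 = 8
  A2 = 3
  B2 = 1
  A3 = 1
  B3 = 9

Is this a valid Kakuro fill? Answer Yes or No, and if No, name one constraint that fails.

Yes

Across: 2+8=10; 3+1=4; 1+9=10. Down: 2+3+1=6; 8+1+9=18. No digit repeats within any run.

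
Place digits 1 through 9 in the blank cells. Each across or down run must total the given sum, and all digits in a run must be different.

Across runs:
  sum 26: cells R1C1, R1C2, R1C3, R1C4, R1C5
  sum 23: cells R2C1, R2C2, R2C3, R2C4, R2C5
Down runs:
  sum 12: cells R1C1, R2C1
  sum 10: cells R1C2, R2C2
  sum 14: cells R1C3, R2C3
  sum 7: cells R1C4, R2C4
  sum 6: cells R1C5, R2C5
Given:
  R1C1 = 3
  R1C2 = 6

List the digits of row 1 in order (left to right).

3 6 8 4 5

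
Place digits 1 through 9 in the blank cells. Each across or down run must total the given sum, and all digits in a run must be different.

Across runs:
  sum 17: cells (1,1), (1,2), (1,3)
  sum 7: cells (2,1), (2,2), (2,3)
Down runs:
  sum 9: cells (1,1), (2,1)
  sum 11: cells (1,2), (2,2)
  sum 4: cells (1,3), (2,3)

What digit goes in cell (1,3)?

7 in 3 cells must be {1,2,4}; 4 in 2 cells must be {1,3}.
The 7 across and the 4 down share only 1, so (2,3) = 1.
(1,3) = 4 − 1 = 3 completes the 4 down.
Nothing is forced directly, so branch on (2,1), whose candidates are 2 or 4. If (2,1) = 2: then (1,1) would have to be in {5,6,8,9} for the 17 across but in {7} for the 9 down — contradiction. So (2,1) = 4.
(1,1) = 9 − 4 = 5 completes the 9 down.
(1,2) = 17 − 8 = 9 completes the 17 across.
(2,2) = 7 − 5 = 2 completes the 7 across.

3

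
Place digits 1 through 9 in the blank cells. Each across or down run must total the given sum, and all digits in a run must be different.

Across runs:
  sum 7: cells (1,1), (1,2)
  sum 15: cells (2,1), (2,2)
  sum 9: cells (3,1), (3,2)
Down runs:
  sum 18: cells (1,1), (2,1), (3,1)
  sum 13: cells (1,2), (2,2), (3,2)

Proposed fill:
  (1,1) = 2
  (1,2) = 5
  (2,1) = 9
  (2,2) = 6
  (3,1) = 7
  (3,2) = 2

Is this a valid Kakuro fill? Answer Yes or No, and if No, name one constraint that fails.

Across: 2+5=7; 9+6=15; 7+2=9. Down: 2+9+7=18; 5+6+2=13. No digit repeats within any run.

Yes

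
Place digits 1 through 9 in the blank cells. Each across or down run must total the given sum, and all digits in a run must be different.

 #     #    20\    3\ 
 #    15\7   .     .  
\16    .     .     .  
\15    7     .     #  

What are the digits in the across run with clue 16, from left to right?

3 in 2 cells must be {1,2}.
R2C1 = 15 − 7 = 8 completes the 15 down.
R3C2 = 15 − 7 = 8 completes the 15 across.
Nothing is forced directly, so branch on R1C2, whose candidates are 3 or 5. If R1C2 = 3: then R1C3 would have to be in {4} for the 7 across but in {1,2} for the 3 down — contradiction. So R1C2 = 5.
R1C3 = 7 − 5 = 2 completes the 7 across.
R2C2 = 20 − 13 = 7 completes the 20 down.
R2C3 = 16 − 15 = 1 completes the 16 across.

8 7 1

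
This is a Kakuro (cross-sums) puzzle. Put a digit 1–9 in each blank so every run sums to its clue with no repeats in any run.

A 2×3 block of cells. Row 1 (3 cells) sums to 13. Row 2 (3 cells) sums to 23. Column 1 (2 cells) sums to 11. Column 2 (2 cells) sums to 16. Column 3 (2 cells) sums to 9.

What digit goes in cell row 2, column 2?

23 in 3 cells must be {6,8,9}; 16 in 2 cells must be {7,9}.
The 23 across and the 16 down share only 9, so (2,2) = 9.
(1,2) = 16 − 9 = 7 completes the 16 down.
Nothing is forced directly, so branch on (2,1), whose candidates are 6 or 8. If (2,1) = 8: then (1,1) would have to be in {1,2,4,5} for the 13 across but in {3} for the 11 down — contradiction. So (2,1) = 6.
(1,1) = 11 − 6 = 5 completes the 11 down.
(1,3) = 13 − 12 = 1 completes the 13 across.
(2,3) = 23 − 15 = 8 completes the 23 across.

9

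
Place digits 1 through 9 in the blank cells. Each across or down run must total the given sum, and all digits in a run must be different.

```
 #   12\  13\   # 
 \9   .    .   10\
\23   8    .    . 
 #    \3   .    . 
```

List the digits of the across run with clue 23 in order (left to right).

8 6 9

23 in 3 cells must be {6,8,9}; 3 in 2 cells must be {1,2}.
R1C1 = 12 − 8 = 4 completes the 12 down.
R1C2 = 9 − 4 = 5 completes the 9 across.
Given what's placed, R2C2 must be 6 to fit the 23 across and 13 down.
R2C3 = 23 − 14 = 9 completes the 23 across.
R3C2 = 13 − 11 = 2 completes the 13 down.
R3C3 = 3 − 2 = 1 completes the 3 across.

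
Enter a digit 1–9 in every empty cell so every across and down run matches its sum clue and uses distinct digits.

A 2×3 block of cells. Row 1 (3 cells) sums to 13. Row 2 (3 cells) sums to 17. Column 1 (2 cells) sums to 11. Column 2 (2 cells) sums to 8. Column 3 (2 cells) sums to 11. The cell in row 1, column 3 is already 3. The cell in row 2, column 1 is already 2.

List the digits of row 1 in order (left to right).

(1,1) = 11 − 2 = 9 completes the 11 down.
(1,2) = 13 − 12 = 1 completes the 13 across.
(2,2) = 8 − 1 = 7 completes the 8 down.
(2,3) = 17 − 9 = 8 completes the 17 across.

9, 1, 3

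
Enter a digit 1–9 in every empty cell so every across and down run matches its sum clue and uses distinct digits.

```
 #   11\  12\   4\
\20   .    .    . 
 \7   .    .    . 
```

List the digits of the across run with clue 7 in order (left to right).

7 in 3 cells must be {1,2,4}; 4 in 2 cells must be {1,3}.
The 20 across and the 4 down share only 3, so R1C3 = 3.
The 7 across and the 12 down share only 4, so R2C2 = 4.
R2C3 = 4 − 3 = 1 completes the 4 down.
R1C2 = 12 − 4 = 8 completes the 12 down.
R2C1 = 7 − 5 = 2 completes the 7 across.
R1C1 = 20 − 11 = 9 completes the 20 across.

2, 4, 1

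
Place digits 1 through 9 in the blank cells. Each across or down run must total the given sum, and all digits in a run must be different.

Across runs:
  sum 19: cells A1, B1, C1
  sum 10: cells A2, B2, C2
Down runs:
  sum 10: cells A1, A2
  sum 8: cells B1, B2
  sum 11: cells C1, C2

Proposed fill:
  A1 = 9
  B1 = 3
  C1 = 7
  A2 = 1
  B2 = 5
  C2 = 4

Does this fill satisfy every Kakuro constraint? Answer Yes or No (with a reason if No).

Across: 9+3+7=19; 1+5+4=10. Down: 9+1=10; 3+5=8; 7+4=11. No digit repeats within any run.

Yes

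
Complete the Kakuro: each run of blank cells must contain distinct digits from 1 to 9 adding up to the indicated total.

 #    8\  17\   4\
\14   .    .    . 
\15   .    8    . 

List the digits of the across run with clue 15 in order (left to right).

17 in 2 cells must be {8,9}; 4 in 2 cells must be {1,3}.
R1C2 = 17 − 8 = 9 completes the 17 down.
No cell is forced outright now. R1C3 can only be 1 or 3 (the digits allowed by both its 14 across and its 4 down). If R1C3 = 1: then R1C1 would have to be in {4} for the 14 across but in {1,2,3,5,6,7} for the 8 down — contradiction. So R1C3 = 3.
R1C1 = 14 − 12 = 2 completes the 14 across.
R2C1 = 8 − 2 = 6 completes the 8 down.
R2C3 = 15 − 14 = 1 completes the 15 across.

6 8 1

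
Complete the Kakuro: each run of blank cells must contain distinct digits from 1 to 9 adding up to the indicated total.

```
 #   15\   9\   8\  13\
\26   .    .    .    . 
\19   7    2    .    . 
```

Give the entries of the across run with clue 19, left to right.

7 2 6 4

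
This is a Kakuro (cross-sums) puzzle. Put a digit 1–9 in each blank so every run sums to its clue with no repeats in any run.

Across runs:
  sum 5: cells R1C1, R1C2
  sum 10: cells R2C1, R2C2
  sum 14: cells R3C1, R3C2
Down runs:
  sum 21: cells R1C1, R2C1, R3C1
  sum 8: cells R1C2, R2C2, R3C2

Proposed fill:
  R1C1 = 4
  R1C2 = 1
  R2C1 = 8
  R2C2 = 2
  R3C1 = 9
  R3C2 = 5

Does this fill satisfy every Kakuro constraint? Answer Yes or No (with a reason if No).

Across: 4+1=5; 8+2=10; 9+5=14. Down: 4+8+9=21; 1+2+5=8. No digit repeats within any run.

Yes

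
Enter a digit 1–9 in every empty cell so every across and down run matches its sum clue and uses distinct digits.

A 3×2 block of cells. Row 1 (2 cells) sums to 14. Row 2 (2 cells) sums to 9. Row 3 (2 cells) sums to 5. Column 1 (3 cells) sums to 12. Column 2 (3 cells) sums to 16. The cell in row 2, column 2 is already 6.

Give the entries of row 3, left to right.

(2,1) = 9 − 6 = 3 completes the 9 across.
Nothing is forced directly, so branch on (1,1), whose candidates are 5 or 8. If (1,1) = 8: then (1,2) would have to be in {6} for the 14 across but in {1,2,3,7,8,9} for the 16 down — contradiction. So (1,1) = 5.
(1,2) = 14 − 5 = 9 completes the 14 across.
(3,1) = 12 − 8 = 4 completes the 12 down.
(3,2) = 5 − 4 = 1 completes the 5 across.

4 1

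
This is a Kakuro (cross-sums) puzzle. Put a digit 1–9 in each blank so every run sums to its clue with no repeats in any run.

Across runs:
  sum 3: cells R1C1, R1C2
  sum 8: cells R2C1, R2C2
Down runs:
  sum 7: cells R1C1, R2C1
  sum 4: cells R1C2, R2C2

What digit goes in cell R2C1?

5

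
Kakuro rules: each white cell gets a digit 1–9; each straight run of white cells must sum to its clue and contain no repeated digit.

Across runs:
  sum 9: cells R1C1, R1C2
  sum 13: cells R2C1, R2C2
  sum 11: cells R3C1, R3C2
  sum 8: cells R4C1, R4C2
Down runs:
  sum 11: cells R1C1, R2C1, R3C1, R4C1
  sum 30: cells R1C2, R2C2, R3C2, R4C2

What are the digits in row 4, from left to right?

11 in 4 cells must be {1,2,3,5}; 30 in 4 cells must be {6,7,8,9}.
Only 5 fits R2C1 under both its across sum 13 and down sum 11.
R2C2 = 13 − 5 = 8 completes the 13 across.
Nothing is forced directly, so branch on R3C1, whose candidates are 2 or 3. If R3C1 = 3: then R3C2 would have to be in {8} for the 11 across but in {6,7,9} for the 30 down — contradiction. So R3C1 = 2.
R3C2 = 11 − 2 = 9 completes the 11 across.
No cell is forced outright now. R1C1 can only be 1 or 3 (the digits allowed by both its 9 across and its 11 down). If R1C1 = 1: then R1C2 would have to be in {8} for the 9 across but in {6,7} for the 30 down — contradiction. So R1C1 = 3.
R1C2 = 9 − 3 = 6 completes the 9 across.
R4C1 = 11 − 10 = 1 completes the 11 down.
R4C2 = 8 − 1 = 7 completes the 8 across.

1 7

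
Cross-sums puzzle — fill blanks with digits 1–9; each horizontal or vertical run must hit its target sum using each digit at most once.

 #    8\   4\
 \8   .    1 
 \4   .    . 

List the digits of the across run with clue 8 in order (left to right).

4 in 2 cells must be {1,3}.
R1C1 = 8 − 1 = 7 completes the 8 across.
R2C1 = 8 − 7 = 1 completes the 8 down.
R2C2 = 4 − 1 = 3 completes the 4 across.

7 1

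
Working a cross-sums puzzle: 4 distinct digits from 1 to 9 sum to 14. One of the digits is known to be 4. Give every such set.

4 distinct digits from 1–9 sum between 10 and 30.
Keeping only sets containing 4.

{1,2,4,7}; {1,3,4,6}; {2,3,4,5}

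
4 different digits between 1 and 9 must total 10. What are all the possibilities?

4 distinct digits from 1–9 sum between 10 and 30.
Only one set works: {1,2,3,4}.

{1,2,3,4}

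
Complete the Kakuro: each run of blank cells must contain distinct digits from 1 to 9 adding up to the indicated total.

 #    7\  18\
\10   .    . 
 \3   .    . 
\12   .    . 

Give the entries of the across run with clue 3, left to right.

3 in 2 cells must be {1,2}; 7 in 3 cells must be {1,2,4}.
The 12 across and the 7 down share only 4, so R3C1 = 4.
R3C2 = 12 − 4 = 8 completes the 12 across.
Given what's placed, R2C2 must be 1 to fit the 3 across and 18 down.
R1C2 = 18 − 9 = 9 completes the 18 down.
R2C1 = 3 − 1 = 2 completes the 3 across.
R1C1 = 10 − 9 = 1 completes the 10 across.

2 1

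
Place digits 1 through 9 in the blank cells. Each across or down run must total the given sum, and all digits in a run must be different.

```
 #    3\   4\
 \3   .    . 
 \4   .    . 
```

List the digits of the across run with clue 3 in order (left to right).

2 1

3 in 2 cells must be {1,2}; 4 in 2 cells must be {1,3}.
The 3 across and the 4 down share only 1, so R1C2 = 1.
The 4 across and the 3 down share only 1, so R2C1 = 1.
R2C2 = 4 − 1 = 3 completes the 4 across.
R1C1 = 3 − 1 = 2 completes the 3 across.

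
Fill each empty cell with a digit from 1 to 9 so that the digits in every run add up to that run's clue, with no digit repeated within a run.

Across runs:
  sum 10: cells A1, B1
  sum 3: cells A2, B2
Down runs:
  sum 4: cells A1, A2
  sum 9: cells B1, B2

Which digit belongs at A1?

3 in 2 cells must be {1,2}; 4 in 2 cells must be {1,3}.
The 3 across and the 4 down share only 1, so A2 = 1.
B2 = 3 − 1 = 2 completes the 3 across.
A1 = 4 − 1 = 3 completes the 4 down.
B1 = 10 − 3 = 7 completes the 10 across.

3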